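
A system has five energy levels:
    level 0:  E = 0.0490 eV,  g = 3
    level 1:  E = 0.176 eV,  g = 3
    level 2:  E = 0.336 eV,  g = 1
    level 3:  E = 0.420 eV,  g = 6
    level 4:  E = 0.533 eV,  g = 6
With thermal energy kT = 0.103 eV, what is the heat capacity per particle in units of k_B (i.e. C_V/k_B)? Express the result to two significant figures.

0.98

Eᵢ/kT = 0.4757, 1.709, 3.262, 4.078, 5.175.
Z = Σ gᵢe^(−Eᵢ/kT) = 3·e^(−0.4757) + 3·e^(−1.709) + 1·e^(−3.262) + 6·e^(−4.078) + 6·e^(−5.175) = 1.864 + 0.5431 + 0.03831 + 0.1016 + 0.03394 = 2.581.
⟨E⟩ = 0.1010 eV, ⟨E²⟩ = 0.02061 eV².
C_V/k_B = (⟨E²⟩ − ⟨E⟩²)/(kT)² = (0.02061 − 0.01020)/0.01061 = 0.98.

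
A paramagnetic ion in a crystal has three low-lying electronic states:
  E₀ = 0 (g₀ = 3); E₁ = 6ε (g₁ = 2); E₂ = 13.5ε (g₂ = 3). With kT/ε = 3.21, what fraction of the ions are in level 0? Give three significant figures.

0.895

Eᵢ/kT = 0, 1.8692, 4.2056.
Z = Σ gᵢe^(−Eᵢ/kT) = 3·e^(−0) + 2·e^(−1.8692) + 3·e^(−4.2056) = 3.0000 + 0.30849 + 0.044736 = 3.3532.
P₀ = g₀ e^(−E₀/kT) / Z = 3.0000/3.3532 = 0.895.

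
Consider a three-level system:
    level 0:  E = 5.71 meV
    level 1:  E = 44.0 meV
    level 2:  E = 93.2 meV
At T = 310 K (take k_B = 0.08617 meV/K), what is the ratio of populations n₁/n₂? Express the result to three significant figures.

6.31

k_BT = 0.08617 × 310 K = 26.713 meV.
n₁/n₂ = exp[−(E₁−E₂)/kT] = exp(−(-49.2 meV)/(26.713 meV)) = exp(1.8418) = 6.31.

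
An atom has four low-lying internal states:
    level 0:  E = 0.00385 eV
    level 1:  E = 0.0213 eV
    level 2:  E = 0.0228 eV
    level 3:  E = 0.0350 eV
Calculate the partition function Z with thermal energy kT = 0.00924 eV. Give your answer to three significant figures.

Eᵢ/kT = 0.41667, 2.3052, 2.4675, 3.7879.
Z = Σ e^(−Eᵢ/kT) = e^(−0.41667) + e^(−2.3052) + e^(−2.4675) + e^(−3.7879) = 0.65924 + 0.099739 + 0.084797 + 0.022643 = 0.86642.

Z = 0.866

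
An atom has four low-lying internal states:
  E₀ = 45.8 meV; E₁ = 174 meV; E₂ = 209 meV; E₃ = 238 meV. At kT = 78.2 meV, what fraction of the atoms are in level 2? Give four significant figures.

Eᵢ/kT = 0.585678, 2.22506, 2.67263, 3.04348.
Z = Σ e^(−Eᵢ/kT) = e^(−0.585678) + e^(−2.22506) + e^(−2.67263) + e^(−3.04348) = 0.556728 + 0.108061 + 0.0690703 + 0.0476687 = 0.781528.
P₂ = e^(−E₂/kT) / Z = 0.0690703/0.781528 = 0.08838.

0.08838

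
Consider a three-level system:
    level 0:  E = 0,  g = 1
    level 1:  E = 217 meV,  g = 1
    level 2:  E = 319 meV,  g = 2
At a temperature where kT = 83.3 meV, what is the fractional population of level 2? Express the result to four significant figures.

Eᵢ/kT = 0, 2.60504, 3.82953.
Z = Σ gᵢe^(−Eᵢ/kT) = 1·e^(−0) + 1·e^(−2.60504) + 2·e^(−3.82953) = 1.00000 + 0.0739002 + 0.0434396 = 1.11734.
P₂ = g₂ e^(−E₂/kT) / Z = 0.0434396/1.11734 = 0.03888.

0.03888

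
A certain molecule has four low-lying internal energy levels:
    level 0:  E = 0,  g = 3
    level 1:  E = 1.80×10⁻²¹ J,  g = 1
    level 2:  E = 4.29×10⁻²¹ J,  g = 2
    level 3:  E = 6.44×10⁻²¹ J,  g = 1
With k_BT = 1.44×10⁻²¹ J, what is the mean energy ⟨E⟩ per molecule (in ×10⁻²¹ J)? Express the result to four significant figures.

0.3016 ×10⁻²¹ J

Eᵢ/kT = 0, 1.25000, 2.97917, 4.47222.
Z = Σ gᵢe^(−Eᵢ/kT) = 3·e^(−0) + 1·e^(−1.25000) + 2·e^(−2.97917) + 1·e^(−4.47222) = 3.00000 + 0.286505 + 0.101670 + 0.0114219 = 3.39960.
⟨E⟩ = Σ Eᵢ gᵢe^(−Eᵢ/kT) / Z = (0·3.00000 + 1.80·0.286505 + 4.29·0.101670 + 6.44·0.0114219) / 3.39960 = 0.3016 ×10⁻²¹ J.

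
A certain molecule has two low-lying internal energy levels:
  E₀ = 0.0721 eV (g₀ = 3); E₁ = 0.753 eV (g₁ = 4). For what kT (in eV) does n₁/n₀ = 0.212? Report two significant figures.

n₁/n₀ = (g₁/g₀) exp[−(E₁−E₀)/kT] = 0.212.
⇒ (E₁−E₀)/kT = ln((4/3)/0.212) = ln(6.289) = 1.839.
kT = 0.6809 eV / 1.839 = 0.37 eV.

0.37 eV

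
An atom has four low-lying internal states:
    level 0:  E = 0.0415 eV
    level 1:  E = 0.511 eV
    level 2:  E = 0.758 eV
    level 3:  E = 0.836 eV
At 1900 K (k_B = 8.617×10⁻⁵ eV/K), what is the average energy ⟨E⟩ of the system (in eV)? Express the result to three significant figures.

k_BT = 8.617×10⁻⁵ × 1900 K = 0.16372 eV.
Eᵢ/kT = 0.25348, 3.1212, 4.6299, 5.1063.
Z = Σ e^(−Eᵢ/kT) = e^(−0.25348) + e^(−3.1212) + e^(−4.6299) + e^(−5.1063) = 0.77610 + 0.044104 + 0.0097557 + 0.0060585 = 0.83602.
⟨E⟩ = Σ Eᵢ e^(−Eᵢ/kT) / Z = (0.0415·0.77610 + 0.511·0.044104 + 0.758·0.0097557 + 0.836·0.0060585) / 0.83602 = 0.0804 eV.

0.0804 eV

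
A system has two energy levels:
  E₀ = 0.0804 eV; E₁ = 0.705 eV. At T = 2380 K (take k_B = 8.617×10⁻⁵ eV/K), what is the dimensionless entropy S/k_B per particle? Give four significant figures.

k_BT = 8.617×10⁻⁵ × 2380 K = 0.205085 eV.
Eᵢ/kT = 0.392033, 3.43760.
Z = Σ e^(−Eᵢ/kT) = e^(−0.392033) + e^(−3.43760) = 0.675682 + 0.0321417 = 0.707824.
⟨E⟩ = Σ EᵢPᵢ = 0.108763 eV.
S/k_B = ln Z + ⟨E⟩/kT = ln(0.707824) + 0.108763/0.205085 = -0.345560 + 0.530331 = 0.1848.

0.1848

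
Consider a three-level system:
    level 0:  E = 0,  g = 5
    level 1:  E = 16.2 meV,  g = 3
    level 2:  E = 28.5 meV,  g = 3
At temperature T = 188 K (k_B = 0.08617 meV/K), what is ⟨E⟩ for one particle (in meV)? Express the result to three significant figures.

4.92 meV

k_BT = 0.08617 × 188 K = 16.200 meV.
Eᵢ/kT = 0, 1.0000, 1.7593.
Z = Σ gᵢe^(−Eᵢ/kT) = 5·e^(−0) + 3·e^(−1.0000) + 3·e^(−1.7593) = 5.0000 + 1.1036 + 0.51650 = 6.6201.
⟨E⟩ = Σ Eᵢ gᵢe^(−Eᵢ/kT) / Z = (0·5.0000 + 16.2·1.1036 + 28.5·0.51650) / 6.6201 = 4.92 meV.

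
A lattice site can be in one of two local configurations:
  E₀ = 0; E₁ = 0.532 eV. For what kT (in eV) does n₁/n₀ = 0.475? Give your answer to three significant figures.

0.715 eV

n₁/n₀ = exp[−(E₁−E₀)/kT] = 0.475.
⇒ (E₁−E₀)/kT = ln(1/0.475) = ln(2.1053) = 0.74446.
kT = 0.532 eV / 0.74446 = 0.715 eV.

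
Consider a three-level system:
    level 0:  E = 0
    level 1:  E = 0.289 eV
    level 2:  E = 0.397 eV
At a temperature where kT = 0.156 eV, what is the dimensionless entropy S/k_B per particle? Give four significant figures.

0.6082

Eᵢ/kT = 0, 1.85256, 2.54487.
Z = Σ e^(−Eᵢ/kT) = e^(−0) + e^(−1.85256) + e^(−2.54487) = 1.00000 + 0.156835 + 0.0784833 = 1.23532.
⟨E⟩ = Σ EᵢPᵢ = 0.0619137 eV.
S/k_B = ln Z + ⟨E⟩/kT = ln(1.23532) + 0.0619137/0.156 = 0.211330 + 0.396883 = 0.6082.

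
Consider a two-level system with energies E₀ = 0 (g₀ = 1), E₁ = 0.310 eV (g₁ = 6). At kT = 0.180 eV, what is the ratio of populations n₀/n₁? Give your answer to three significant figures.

0.933

n₀/n₁ = (g₀/g₁) exp[−(E₀−E₁)/kT] = (1/6) × exp(−(-0.310 eV)/(0.180 eV)) = (1/6) × exp(1.7222) = 0.933.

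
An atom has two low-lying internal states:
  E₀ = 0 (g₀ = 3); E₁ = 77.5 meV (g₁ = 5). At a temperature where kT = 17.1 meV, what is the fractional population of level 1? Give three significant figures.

0.0176

Eᵢ/kT = 0, 4.5322.
Z = Σ gᵢe^(−Eᵢ/kT) = 3·e^(−0) + 5·e^(−4.5322) = 3.0000 + 0.053785 = 3.0538.
P₁ = g₁ e^(−E₁/kT) / Z = 0.053785/3.0538 = 0.0176.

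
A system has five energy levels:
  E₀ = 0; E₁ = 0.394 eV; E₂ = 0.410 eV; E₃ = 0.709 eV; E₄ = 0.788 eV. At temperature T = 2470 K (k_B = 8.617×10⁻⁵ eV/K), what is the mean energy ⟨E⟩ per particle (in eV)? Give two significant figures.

k_BT = 8.617×10⁻⁵ × 2470 K = 0.2128 eV.
Eᵢ/kT = 0, 1.852, 1.927, 3.332, 3.703.
Z = Σ e^(−Eᵢ/kT) = e^(−0) + e^(−1.852) + e^(−1.927) + e^(−3.332) + e^(−3.703) = 1.000 + 0.1569 + 0.1456 + 0.03572 + 0.02465 = 1.363.
⟨E⟩ = Σ Eᵢ e^(−Eᵢ/kT) / Z = (0·1.000 + 0.394·0.1569 + 0.410·0.1456 + 0.709·0.03572 + 0.788·0.02465) / 1.363 = 0.12 eV.

0.12 eV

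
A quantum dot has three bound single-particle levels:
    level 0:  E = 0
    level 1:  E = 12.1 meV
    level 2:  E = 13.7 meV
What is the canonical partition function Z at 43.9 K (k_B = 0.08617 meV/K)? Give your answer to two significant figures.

k_BT = 0.08617 × 43.9 K = 3.783 meV.
Eᵢ/kT = 0, 3.199, 3.621.
Z = Σ e^(−Eᵢ/kT) = e^(−0) + e^(−3.199) + e^(−3.621) = 1.000 + 0.04080 + 0.02676 = 1.068.

Z = 1.1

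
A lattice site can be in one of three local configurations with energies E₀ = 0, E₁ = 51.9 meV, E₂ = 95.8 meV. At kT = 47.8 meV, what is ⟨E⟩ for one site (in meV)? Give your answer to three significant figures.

Eᵢ/kT = 0, 1.0858, 2.0042.
Z = Σ e^(−Eᵢ/kT) = e^(−0) + e^(−1.0858) + e^(−2.0042) = 1.0000 + 0.33763 + 0.13477 = 1.4724.
⟨E⟩ = Σ Eᵢ e^(−Eᵢ/kT) / Z = (0·1.0000 + 51.9·0.33763 + 95.8·0.13477) / 1.4724 = 20.7 meV.

20.7 meV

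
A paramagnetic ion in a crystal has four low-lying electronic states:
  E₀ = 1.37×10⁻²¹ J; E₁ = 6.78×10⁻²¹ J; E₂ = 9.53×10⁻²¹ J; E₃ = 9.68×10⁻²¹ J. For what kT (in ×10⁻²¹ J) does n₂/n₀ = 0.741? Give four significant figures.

27.22 ×10⁻²¹ J

n₂/n₀ = exp[−(E₂−E₀)/kT] = 0.741.
⇒ (E₂−E₀)/kT = ln(1/0.741) = ln(1.34953) = 0.299756.
kT = 8.16 ×10⁻²¹ J / 0.299756 = 27.22 ×10⁻²¹ J.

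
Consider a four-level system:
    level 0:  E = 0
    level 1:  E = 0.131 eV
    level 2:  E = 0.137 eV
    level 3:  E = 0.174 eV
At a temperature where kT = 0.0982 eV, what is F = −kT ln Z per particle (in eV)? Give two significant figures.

-0.051 eV

Eᵢ/kT = 0, 1.334, 1.395, 1.772.
Z = Σ e^(−Eᵢ/kT) = e^(−0) + e^(−1.334) + e^(−1.395) + e^(−1.772) = 1.000 + 0.2634 + 0.2478 + 0.1700 = 1.681.
F = −kT ln Z = −0.0982 × ln(1.681) = −0.0982 × 0.5194 = -0.051 eV.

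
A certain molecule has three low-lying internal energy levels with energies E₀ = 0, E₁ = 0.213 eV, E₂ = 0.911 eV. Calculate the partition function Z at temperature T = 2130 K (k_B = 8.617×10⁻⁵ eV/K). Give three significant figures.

k_BT = 8.617×10⁻⁵ × 2130 K = 0.18354 eV.
Eᵢ/kT = 0, 1.1605, 4.9635.
Z = Σ e^(−Eᵢ/kT) = e^(−0) + e^(−1.1605) + e^(−4.9635) = 1.0000 + 0.31333 + 0.0069884 = 1.3203.

Z = 1.32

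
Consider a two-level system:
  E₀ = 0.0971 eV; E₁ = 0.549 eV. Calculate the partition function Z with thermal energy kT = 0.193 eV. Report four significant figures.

Z = 0.6628

Eᵢ/kT = 0.503109, 2.84456.
Z = Σ e^(−Eᵢ/kT) = e^(−0.503109) + e^(−2.84456) = 0.604648 + 0.0581599 = 0.662808.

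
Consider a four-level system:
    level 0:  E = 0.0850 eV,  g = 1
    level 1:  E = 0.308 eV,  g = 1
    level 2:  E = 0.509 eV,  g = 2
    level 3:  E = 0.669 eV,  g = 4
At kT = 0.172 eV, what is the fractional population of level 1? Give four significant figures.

0.1734

Eᵢ/kT = 0.494186, 1.79070, 2.95930, 3.88953.
Z = Σ gᵢe^(−Eᵢ/kT) = 1·e^(−0.494186) + 1·e^(−1.79070) + 2·e^(−2.95930) + 4·e^(−3.88953) = 0.610067 + 0.166843 + 0.103710 + 0.0818198 = 0.962440.
P₁ = g₁ e^(−E₁/kT) / Z = 0.166843/0.962440 = 0.1734.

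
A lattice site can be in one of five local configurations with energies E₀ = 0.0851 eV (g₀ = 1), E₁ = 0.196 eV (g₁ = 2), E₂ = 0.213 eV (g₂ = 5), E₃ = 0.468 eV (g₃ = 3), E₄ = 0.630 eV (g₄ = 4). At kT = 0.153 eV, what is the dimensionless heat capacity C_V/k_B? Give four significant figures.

0.4951

Eᵢ/kT = 0.556209, 1.28105, 1.39216, 3.05882, 4.11765.
Z = Σ gᵢe^(−Eᵢ/kT) = 1·e^(−0.556209) + 2·e^(−1.28105) + 5·e^(−1.39216) + 3·e^(−3.05882) + 4·e^(−4.11765) = 0.573379 + 0.555491 + 1.24269 + 0.140829 + 0.0651309 = 2.57752.
⟨E⟩ = 0.205354 eV, ⟨E²⟩ = 0.0537599 eV².
C_V/k_B = (⟨E²⟩ − ⟨E⟩²)/(kT)² = (0.0537599 − 0.0421703)/0.0234090 = 0.4951.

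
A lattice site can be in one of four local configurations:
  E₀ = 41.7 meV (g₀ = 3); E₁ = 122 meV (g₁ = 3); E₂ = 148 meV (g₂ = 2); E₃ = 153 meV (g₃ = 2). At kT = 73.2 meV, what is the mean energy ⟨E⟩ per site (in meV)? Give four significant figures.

Eᵢ/kT = 0.569672, 1.66667, 2.02186, 2.09016.
Z = Σ gᵢe^(−Eᵢ/kT) = 3·e^(−0.569672) + 3·e^(−1.66667) + 2·e^(−2.02186) + 2·e^(−2.09016) = 1.69713 + 0.566625 + 0.264818 + 0.247335 = 2.77591.
⟨E⟩ = Σ Eᵢ gᵢe^(−Eᵢ/kT) / Z = (41.7·1.69713 + 122·0.566625 + 148·0.264818 + 153·0.247335) / 2.77591 = 78.15 meV.

78.15 meV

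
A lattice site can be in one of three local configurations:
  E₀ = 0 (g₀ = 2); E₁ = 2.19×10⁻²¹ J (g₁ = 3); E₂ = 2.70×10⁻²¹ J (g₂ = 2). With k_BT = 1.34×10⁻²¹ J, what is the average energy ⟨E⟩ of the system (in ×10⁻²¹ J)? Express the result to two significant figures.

0.70 ×10⁻²¹ J

Eᵢ/kT = 0, 1.634, 2.015.
Z = Σ gᵢe^(−Eᵢ/kT) = 2·e^(−0) + 3·e^(−1.634) + 2·e^(−2.015) = 2.000 + 0.5854 + 0.2666 = 2.852.
⟨E⟩ = Σ Eᵢ gᵢe^(−Eᵢ/kT) / Z = (0·2.000 + 2.19·0.5854 + 2.70·0.2666) / 2.852 = 0.70 ×10⁻²¹ J.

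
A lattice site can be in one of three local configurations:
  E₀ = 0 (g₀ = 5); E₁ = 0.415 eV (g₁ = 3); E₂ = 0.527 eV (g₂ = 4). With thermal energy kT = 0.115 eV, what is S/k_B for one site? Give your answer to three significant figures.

Eᵢ/kT = 0, 3.6087, 4.5826.
Z = Σ gᵢe^(−Eᵢ/kT) = 5·e^(−0) + 3·e^(−3.6087) + 4·e^(−4.5826) = 5.0000 + 0.081261 + 0.040913 = 5.1222.
⟨E⟩ = Σ EᵢPᵢ = 0.010793 eV.
S/k_B = ln Z + ⟨E⟩/kT = ln(5.1222) + 0.010793/0.115 = 1.6336 + 0.093852 = 1.73.

1.73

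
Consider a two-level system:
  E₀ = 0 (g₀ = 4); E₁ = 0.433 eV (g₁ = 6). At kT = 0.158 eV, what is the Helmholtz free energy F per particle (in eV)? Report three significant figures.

Eᵢ/kT = 0, 2.7405.
Z = Σ gᵢe^(−Eᵢ/kT) = 4·e^(−0) + 6·e^(−2.7405) = 4.0000 + 0.38723 = 4.3872.
F = −kT ln Z = −0.158 × ln(4.3872) = −0.158 × 1.4787 = -0.234 eV.

-0.234 eV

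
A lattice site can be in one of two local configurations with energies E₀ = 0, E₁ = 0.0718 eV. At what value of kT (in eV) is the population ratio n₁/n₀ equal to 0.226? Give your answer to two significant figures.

n₁/n₀ = exp[−(E₁−E₀)/kT] = 0.226.
⇒ (E₁−E₀)/kT = ln(1/0.226) = ln(4.425) = 1.487.
kT = 0.0718 eV / 1.487 = 0.048 eV.

0.048 eV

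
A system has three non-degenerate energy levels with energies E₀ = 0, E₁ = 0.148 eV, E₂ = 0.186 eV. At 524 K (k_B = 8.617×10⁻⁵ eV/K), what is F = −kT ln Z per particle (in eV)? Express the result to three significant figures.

k_BT = 8.617×10⁻⁵ × 524 K = 0.045153 eV.
Eᵢ/kT = 0, 3.2777, 4.1193.
Z = Σ e^(−Eᵢ/kT) = e^(−0) + e^(−3.2777) + e^(−4.1193) = 1.0000 + 0.037715 + 0.016256 = 1.0540.
F = −kT ln Z = −0.045153 × ln(1.0540) = −0.045153 × 0.052592 = -0.00237 eV.

-0.00237 eV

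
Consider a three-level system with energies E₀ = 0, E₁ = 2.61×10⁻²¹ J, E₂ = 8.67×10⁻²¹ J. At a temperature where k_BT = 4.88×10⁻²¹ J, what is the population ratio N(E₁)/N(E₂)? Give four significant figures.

3.462

n₁/n₂ = exp[−(E₁−E₂)/kT] = exp(−(-6.06 ×10⁻²¹ J)/(4.88 ×10⁻²¹ J)) = exp(1.24180) = 3.462.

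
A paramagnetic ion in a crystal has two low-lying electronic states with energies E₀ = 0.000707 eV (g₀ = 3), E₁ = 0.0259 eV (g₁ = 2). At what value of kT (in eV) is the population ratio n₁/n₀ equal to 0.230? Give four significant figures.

0.02367 eV

n₁/n₀ = (g₁/g₀) exp[−(E₁−E₀)/kT] = 0.230.
⇒ (E₁−E₀)/kT = ln((2/3)/0.230) = ln(2.89855) = 1.06421.
kT = 0.025193 eV / 1.06421 = 0.02367 eV.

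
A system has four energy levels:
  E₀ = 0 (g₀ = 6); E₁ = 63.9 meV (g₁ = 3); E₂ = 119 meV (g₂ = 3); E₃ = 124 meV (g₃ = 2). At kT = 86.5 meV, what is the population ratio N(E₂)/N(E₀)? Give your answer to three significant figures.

0.126

n₂/n₀ = (g₂/g₀) exp[−(E₂−E₀)/kT] = (3/6) × exp(−(119 meV)/(86.5 meV)) = (3/6) × exp(-1.3757) = 0.126.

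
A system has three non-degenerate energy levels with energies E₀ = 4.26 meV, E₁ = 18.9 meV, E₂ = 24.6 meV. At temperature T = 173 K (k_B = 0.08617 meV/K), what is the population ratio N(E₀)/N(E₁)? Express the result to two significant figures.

2.7

k_BT = 0.08617 × 173 K = 14.91 meV.
n₀/n₁ = exp[−(E₀−E₁)/kT] = exp(−(-14.64 meV)/(14.91 meV)) = exp(0.9819) = 2.7.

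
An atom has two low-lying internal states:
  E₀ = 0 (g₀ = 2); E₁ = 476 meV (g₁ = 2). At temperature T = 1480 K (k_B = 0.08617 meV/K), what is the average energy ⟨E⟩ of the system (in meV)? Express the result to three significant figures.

k_BT = 0.08617 × 1480 K = 127.53 meV.
Eᵢ/kT = 0, 3.7325.
Z = Σ gᵢe^(−Eᵢ/kT) = 2·e^(−0) + 2·e^(−3.7325) = 2.0000 + 0.047866 = 2.0479.
⟨E⟩ = Σ Eᵢ gᵢe^(−Eᵢ/kT) / Z = (0·2.0000 + 476·0.047866) / 2.0479 = 11.1 meV.

11.1 meV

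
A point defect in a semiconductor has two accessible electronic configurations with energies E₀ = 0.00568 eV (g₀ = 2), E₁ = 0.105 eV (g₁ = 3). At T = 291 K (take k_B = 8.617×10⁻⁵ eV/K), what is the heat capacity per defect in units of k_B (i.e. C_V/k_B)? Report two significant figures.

k_BT = 8.617×10⁻⁵ × 291 K = 0.02508 eV.
Eᵢ/kT = 0.2265, 4.187.
Z = Σ gᵢe^(−Eᵢ/kT) = 2·e^(−0.2265) + 3·e^(−4.187) = 1.595 + 0.04558 = 1.641.
⟨E⟩ = 0.008437 eV, ⟨E²⟩ = 0.0003376 eV².
C_V/k_B = (⟨E²⟩ − ⟨E⟩²)/(kT)² = (0.0003376 − 0.00007118)/0.0006290 = 0.42.

0.42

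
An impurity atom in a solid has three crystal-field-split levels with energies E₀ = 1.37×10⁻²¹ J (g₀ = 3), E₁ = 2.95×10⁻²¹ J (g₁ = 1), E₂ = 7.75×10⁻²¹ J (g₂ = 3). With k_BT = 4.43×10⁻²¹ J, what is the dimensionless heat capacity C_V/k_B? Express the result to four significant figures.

0.2711

Eᵢ/kT = 0.309255, 0.665914, 1.74944.
Z = Σ gᵢe^(−Eᵢ/kT) = 3·e^(−0.309255) + 1·e^(−0.665914) + 3·e^(−1.74944) = 2.20198 + 0.513804 + 0.521614 = 3.23740.
⟨E⟩ = 2.64871, ⟨E²⟩ = 12.3351.
C_V/k_B = (⟨E²⟩ − ⟨E⟩²)/(kT)² = (12.3351 − 7.01566)/19.6249 = 0.2711.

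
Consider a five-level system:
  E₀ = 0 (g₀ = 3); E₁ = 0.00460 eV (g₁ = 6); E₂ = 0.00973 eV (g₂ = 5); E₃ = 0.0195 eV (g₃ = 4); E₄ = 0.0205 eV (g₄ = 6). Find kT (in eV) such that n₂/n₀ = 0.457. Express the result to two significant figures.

n₂/n₀ = (g₂/g₀) exp[−(E₂−E₀)/kT] = 0.457.
⇒ (E₂−E₀)/kT = ln((5/3)/0.457) = ln(3.647) = 1.294.
kT = 0.00973 eV / 1.294 = 0.0075 eV.

0.0075 eV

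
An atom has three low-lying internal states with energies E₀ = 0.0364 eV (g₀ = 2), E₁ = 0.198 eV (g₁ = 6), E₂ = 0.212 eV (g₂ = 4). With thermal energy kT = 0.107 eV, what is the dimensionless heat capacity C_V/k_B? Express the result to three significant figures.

0.609

Eᵢ/kT = 0.34019, 1.8505, 1.9813.
Z = Σ gᵢe^(−Eᵢ/kT) = 2·e^(−0.34019) + 6·e^(−1.8505) + 4·e^(−1.9813) = 1.4233 + 0.94295 + 0.55156 = 2.9178.
⟨E⟩ = 0.12182 eV, ⟨E²⟩ = 0.021812 eV².
C_V/k_B = (⟨E²⟩ − ⟨E⟩²)/(kT)² = (0.021812 − 0.014840)/0.011449 = 0.609.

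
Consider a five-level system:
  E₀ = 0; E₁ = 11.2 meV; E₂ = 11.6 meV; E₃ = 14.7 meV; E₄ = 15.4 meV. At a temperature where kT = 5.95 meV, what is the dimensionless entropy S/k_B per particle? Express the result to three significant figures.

1.04

Eᵢ/kT = 0, 1.8824, 1.9496, 2.4706, 2.5882.
Z = Σ e^(−Eᵢ/kT) = e^(−0) + e^(−1.8824) + e^(−1.9496) + e^(−2.4706) + e^(−2.5882) = 1.0000 + 0.15222 + 0.14233 + 0.084534 + 0.075155 = 1.4542.
⟨E⟩ = Σ EᵢPᵢ = 3.9581 meV.
S/k_B = ln Z + ⟨E⟩/kT = ln(1.4542) + 3.9581/5.95 = 0.37446 + 0.66523 = 1.04.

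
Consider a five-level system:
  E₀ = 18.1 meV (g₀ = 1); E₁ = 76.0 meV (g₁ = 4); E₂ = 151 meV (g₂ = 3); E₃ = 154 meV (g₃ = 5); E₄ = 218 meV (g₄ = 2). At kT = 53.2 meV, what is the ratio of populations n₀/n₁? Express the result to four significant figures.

0.7423

n₀/n₁ = (g₀/g₁) exp[−(E₀−E₁)/kT] = (1/4) × exp(−(-57.9 meV)/(53.2 meV)) = (1/4) × exp(1.08835) = 0.7423.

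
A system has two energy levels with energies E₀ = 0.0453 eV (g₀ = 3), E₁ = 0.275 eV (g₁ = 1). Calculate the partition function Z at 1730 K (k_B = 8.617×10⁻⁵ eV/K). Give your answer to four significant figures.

Z = 2.372

k_BT = 8.617×10⁻⁵ × 1730 K = 0.149074 eV.
Eᵢ/kT = 0.303876, 1.84472.
Z = Σ gᵢe^(−Eᵢ/kT) = 3·e^(−0.303876) + 1·e^(−1.84472) = 2.21386 + 0.158070 = 2.37193.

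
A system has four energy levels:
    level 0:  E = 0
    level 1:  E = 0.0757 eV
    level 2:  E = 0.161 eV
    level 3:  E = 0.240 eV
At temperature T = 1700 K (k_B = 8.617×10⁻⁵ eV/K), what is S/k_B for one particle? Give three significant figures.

1.22

k_BT = 8.617×10⁻⁵ × 1700 K = 0.14649 eV.
Eᵢ/kT = 0, 0.51676, 1.0991, 1.6383.
Z = Σ e^(−Eᵢ/kT) = e^(−0) + e^(−0.51676) + e^(−1.0991) + e^(−1.6383) = 1.0000 + 0.59645 + 0.33317 + 0.19431 = 2.1239.
⟨E⟩ = Σ EᵢPᵢ = 0.068471 eV.
S/k_B = ln Z + ⟨E⟩/kT = ln(2.1239) + 0.068471/0.14649 = 0.75325 + 0.46741 = 1.22.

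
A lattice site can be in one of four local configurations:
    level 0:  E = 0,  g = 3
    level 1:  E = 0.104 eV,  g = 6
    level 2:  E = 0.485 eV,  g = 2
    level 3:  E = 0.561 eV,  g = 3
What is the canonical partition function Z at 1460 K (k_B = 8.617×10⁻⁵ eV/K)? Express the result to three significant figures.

Z = 5.70

k_BT = 8.617×10⁻⁵ × 1460 K = 0.12581 eV.
Eᵢ/kT = 0, 0.82664, 3.8550, 4.4591.
Z = Σ gᵢe^(−Eᵢ/kT) = 3·e^(−0) + 6·e^(−0.82664) + 2·e^(−3.8550) + 3·e^(−4.4591) = 3.0000 + 2.6251 + 0.042347 + 0.034718 = 5.7022.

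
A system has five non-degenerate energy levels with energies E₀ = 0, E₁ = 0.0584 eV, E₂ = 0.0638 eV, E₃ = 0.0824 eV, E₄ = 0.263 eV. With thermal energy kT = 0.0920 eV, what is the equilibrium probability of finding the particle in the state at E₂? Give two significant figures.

0.20

Eᵢ/kT = 0, 0.6348, 0.6935, 0.8957, 2.859.
Z = Σ e^(−Eᵢ/kT) = e^(−0) + e^(−0.6348) + e^(−0.6935) + e^(−0.8957) + e^(−2.859) = 1.000 + 0.5300 + 0.4998 + 0.4083 + 0.05733 = 2.495.
P₂ = e^(−E₂/kT) / Z = 0.4998/2.495 = 0.20.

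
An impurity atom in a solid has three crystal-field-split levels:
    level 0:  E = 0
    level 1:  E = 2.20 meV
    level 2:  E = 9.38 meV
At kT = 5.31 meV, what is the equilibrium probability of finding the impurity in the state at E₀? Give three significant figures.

0.546

Eᵢ/kT = 0, 0.41431, 1.7665.
Z = Σ e^(−Eᵢ/kT) = e^(−0) + e^(−0.41431) + e^(−1.7665) = 1.0000 + 0.66080 + 0.17093 = 1.8317.
P₀ = e^(−E₀/kT) / Z = 1.0000/1.8317 = 0.546.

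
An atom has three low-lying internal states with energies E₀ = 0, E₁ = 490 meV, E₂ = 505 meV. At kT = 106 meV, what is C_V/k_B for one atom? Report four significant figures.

Eᵢ/kT = 0, 4.62264, 4.76415.
Z = Σ e^(−Eᵢ/kT) = e^(−0) + e^(−4.62264) + e^(−4.76415) = 1.00000 + 0.00982682 + 0.00853014 = 1.01836.
⟨E⟩ = 8.95839 meV, ⟨E²⟩ = 4453.06 meV².
C_V/k_B = (⟨E²⟩ − ⟨E⟩²)/(kT)² = (4453.06 − 80.2528)/11236.0 = 0.3892.

0.3892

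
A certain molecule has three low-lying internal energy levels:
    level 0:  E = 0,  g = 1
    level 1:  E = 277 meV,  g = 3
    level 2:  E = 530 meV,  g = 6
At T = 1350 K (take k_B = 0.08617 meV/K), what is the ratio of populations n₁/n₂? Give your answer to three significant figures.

k_BT = 0.08617 × 1350 K = 116.33 meV.
n₁/n₂ = (g₁/g₂) exp[−(E₁−E₂)/kT] = (3/6) × exp(−(-253 meV)/(116.33 meV)) = (3/6) × exp(2.1748) = 4.40.

4.40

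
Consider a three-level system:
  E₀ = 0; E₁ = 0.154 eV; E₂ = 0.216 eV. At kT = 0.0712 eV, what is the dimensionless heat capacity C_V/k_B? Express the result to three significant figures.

0.728

Eᵢ/kT = 0, 2.1629, 3.0337.
Z = Σ e^(−Eᵢ/kT) = e^(−0) + e^(−2.1629) + e^(−3.0337) = 1.0000 + 0.11499 + 0.048137 = 1.1631.
⟨E⟩ = 0.024165 eV, ⟨E²⟩ = 0.0042756 eV².
C_V/k_B = (⟨E²⟩ − ⟨E⟩²)/(kT)² = (0.0042756 − 0.00058395)/0.0050694 = 0.728.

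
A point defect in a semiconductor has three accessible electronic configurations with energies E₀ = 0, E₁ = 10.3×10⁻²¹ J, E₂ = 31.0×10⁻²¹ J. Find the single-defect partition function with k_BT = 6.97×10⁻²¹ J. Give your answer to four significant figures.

Z = 1.240

Eᵢ/kT = 0, 1.47776, 4.44763.
Z = Σ e^(−Eᵢ/kT) = e^(−0) + e^(−1.47776) + e^(−4.44763) = 1.00000 + 0.228148 + 0.0117063 = 1.23985.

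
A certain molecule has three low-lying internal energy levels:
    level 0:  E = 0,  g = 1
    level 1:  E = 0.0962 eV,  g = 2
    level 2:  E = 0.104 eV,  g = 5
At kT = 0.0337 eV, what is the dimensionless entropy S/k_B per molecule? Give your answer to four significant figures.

Eᵢ/kT = 0, 2.85460, 3.08605.
Z = Σ gᵢe^(−Eᵢ/kT) = 1·e^(−0) + 2·e^(−2.85460) + 5·e^(−3.08605) = 1.00000 + 0.115158 + 0.228410 = 1.34357.
⟨E⟩ = Σ EᵢPᵢ = 0.0259256 eV.
S/k_B = ln Z + ⟨E⟩/kT = ln(1.34357) + 0.0259256/0.0337 = 0.295330 + 0.769306 = 1.065.

1.065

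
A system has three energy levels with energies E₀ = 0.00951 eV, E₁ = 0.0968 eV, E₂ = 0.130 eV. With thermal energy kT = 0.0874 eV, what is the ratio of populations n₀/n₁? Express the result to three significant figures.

2.71

n₀/n₁ = exp[−(E₀−E₁)/kT] = exp(−(-0.08729 eV)/(0.0874 eV)) = exp(0.99874) = 2.71.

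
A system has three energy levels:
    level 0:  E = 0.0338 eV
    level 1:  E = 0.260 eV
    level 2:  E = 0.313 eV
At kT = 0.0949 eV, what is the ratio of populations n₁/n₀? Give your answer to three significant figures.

0.0922

n₁/n₀ = exp[−(E₁−E₀)/kT] = exp(−(0.2262 eV)/(0.0949 eV)) = exp(-2.3836) = 0.0922.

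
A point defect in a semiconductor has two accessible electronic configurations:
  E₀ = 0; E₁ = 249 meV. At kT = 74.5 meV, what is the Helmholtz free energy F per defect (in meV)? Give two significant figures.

Eᵢ/kT = 0, 3.342.
Z = Σ e^(−Eᵢ/kT) = e^(−0) + e^(−3.342) = 1.000 + 0.03537 = 1.035.
F = −kT ln Z = −74.5 × ln(1.035) = −74.5 × 0.03440 = -2.6 meV.

-2.6 meV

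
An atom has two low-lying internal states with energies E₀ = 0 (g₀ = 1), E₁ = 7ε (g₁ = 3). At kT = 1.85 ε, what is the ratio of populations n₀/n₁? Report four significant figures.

n₀/n₁ = (g₀/g₁) exp[−(E₀−E₁)/kT] = (1/3) × exp(−(-7ε)/(1.85ε)) = (1/3) × exp(3.78378) = 14.66.

14.66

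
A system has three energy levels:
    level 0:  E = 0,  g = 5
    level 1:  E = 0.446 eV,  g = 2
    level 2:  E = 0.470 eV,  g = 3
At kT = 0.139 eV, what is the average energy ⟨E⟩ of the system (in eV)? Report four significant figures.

Eᵢ/kT = 0, 3.20863, 3.38129.
Z = Σ gᵢe^(−Eᵢ/kT) = 5·e^(−0) + 2·e^(−3.20863) + 3·e^(−3.38129) = 5.00000 + 0.0808239 + 0.102011 = 5.18283.
⟨E⟩ = Σ Eᵢ gᵢe^(−Eᵢ/kT) / Z = (0·5.00000 + 0.446·0.0808239 + 0.470·0.102011) / 5.18283 = 0.01621 eV.

0.01621 eV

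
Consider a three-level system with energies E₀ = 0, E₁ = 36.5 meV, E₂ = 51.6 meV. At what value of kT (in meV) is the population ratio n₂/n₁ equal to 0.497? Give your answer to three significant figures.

n₂/n₁ = exp[−(E₂−E₁)/kT] = 0.497.
⇒ (E₂−E₁)/kT = ln(1/0.497) = ln(2.0121) = 0.69918.
kT = 15.1 meV / 0.69918 = 21.6 meV.

21.6 meV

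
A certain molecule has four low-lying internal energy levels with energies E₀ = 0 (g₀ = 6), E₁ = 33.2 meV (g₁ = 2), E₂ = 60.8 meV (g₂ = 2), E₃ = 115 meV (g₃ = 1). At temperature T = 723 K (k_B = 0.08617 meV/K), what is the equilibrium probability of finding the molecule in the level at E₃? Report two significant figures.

k_BT = 0.08617 × 723 K = 62.30 meV.
Eᵢ/kT = 0, 0.5329, 0.9759, 1.846.
Z = Σ gᵢe^(−Eᵢ/kT) = 6·e^(−0) + 2·e^(−0.5329) + 2·e^(−0.9759) + 1·e^(−1.846) = 6.000 + 1.174 + 0.7537 + 0.1579 = 8.086.
P₃ = g₃ e^(−E₃/kT) / Z = 0.1579/8.086 = 0.020.

0.020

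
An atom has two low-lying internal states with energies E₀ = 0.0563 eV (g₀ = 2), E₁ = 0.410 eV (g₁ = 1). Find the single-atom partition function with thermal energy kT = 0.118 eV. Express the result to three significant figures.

Eᵢ/kT = 0.47712, 3.4746.
Z = Σ gᵢe^(−Eᵢ/kT) = 2·e^(−0.47712) + 1·e^(−3.4746) = 1.2411 + 0.030974 = 1.2721.

Z = 1.27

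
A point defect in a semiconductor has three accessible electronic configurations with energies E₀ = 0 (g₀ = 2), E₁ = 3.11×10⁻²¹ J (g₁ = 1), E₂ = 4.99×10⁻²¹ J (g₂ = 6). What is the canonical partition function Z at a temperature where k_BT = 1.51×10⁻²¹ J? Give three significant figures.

Z = 2.35

Eᵢ/kT = 0, 2.0596, 3.3046.
Z = Σ gᵢe^(−Eᵢ/kT) = 2·e^(−0) + 1·e^(−2.0596) + 6·e^(−3.3046) = 2.0000 + 0.12750 + 0.22028 = 2.3478.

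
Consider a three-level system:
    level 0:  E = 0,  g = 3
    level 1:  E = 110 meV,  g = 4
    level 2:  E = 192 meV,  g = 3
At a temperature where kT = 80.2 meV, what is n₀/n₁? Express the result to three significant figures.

2.96

n₀/n₁ = (g₀/g₁) exp[−(E₀−E₁)/kT] = (3/4) × exp(−(-110 meV)/(80.2 meV)) = (3/4) × exp(1.3716) = 2.96.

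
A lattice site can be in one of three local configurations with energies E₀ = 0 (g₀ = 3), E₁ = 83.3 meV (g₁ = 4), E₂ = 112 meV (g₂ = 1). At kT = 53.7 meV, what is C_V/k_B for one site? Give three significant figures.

Eᵢ/kT = 0, 1.5512, 2.0857.
Z = Σ gᵢe^(−Eᵢ/kT) = 3·e^(−0) + 4·e^(−1.5512) + 1·e^(−2.0857) = 3.0000 + 0.84797 + 0.12422 = 3.9722.
⟨E⟩ = 21.285 meV, ⟨E²⟩ = 1873.6 meV².
C_V/k_B = (⟨E²⟩ − ⟨E⟩²)/(kT)² = (1873.6 − 453.05)/2883.7 = 0.493.

0.493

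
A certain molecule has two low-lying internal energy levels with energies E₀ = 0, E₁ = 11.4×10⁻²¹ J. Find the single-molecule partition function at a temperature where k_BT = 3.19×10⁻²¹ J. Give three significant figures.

Z = 1.03

Eᵢ/kT = 0, 3.5737.
Z = Σ e^(−Eᵢ/kT) = e^(−0) + e^(−3.5737) = 1.0000 + 0.028052 = 1.0281.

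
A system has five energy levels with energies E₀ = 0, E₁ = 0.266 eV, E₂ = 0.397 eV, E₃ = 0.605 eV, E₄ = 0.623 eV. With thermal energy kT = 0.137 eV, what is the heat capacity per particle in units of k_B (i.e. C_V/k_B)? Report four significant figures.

Eᵢ/kT = 0, 1.94161, 2.89781, 4.41606, 4.54745.
Z = Σ e^(−Eᵢ/kT) = e^(−0) + e^(−1.94161) + e^(−2.89781) + e^(−4.41606) + e^(−4.54745) = 1.00000 + 0.143473 + 0.0551439 + 0.0120817 + 0.0105942 = 1.22129.
⟨E⟩ = 0.0605635 eV, ⟨E²⟩ = 0.0224164 eV².
C_V/k_B = (⟨E²⟩ − ⟨E⟩²)/(kT)² = (0.0224164 − 0.00366794)/0.0187690 = 0.9989.

0.9989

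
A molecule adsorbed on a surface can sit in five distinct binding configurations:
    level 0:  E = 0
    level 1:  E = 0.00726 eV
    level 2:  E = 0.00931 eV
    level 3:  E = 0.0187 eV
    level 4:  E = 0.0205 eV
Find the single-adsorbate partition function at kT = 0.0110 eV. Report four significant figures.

Eᵢ/kT = 0, 0.660000, 0.846364, 1.70000, 1.86364.
Z = Σ e^(−Eᵢ/kT) = e^(−0) + e^(−0.660000) + e^(−0.846364) + e^(−1.70000) + e^(−1.86364) = 1.00000 + 0.516851 + 0.428972 + 0.182684 + 0.155107 = 2.28361.

Z = 2.284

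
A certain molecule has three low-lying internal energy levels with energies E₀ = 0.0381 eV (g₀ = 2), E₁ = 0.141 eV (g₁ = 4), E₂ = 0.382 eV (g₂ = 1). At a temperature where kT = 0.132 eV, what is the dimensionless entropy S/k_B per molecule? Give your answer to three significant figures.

Eᵢ/kT = 0.28864, 1.0682, 2.8939.
Z = Σ gᵢe^(−Eᵢ/kT) = 2·e^(−0.28864) + 4·e^(−1.0682) + 1·e^(−2.8939) = 1.4986 + 1.3745 + 0.055360 = 2.9285.
⟨E⟩ = Σ EᵢPᵢ = 0.092897 eV.
S/k_B = ln Z + ⟨E⟩/kT = ln(2.9285) + 0.092897/0.132 = 1.0745 + 0.70377 = 1.78.

1.78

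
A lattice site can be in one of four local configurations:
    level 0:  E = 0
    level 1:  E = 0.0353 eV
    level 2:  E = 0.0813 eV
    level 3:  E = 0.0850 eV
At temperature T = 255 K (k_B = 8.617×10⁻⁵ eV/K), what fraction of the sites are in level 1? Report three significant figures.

k_BT = 8.617×10⁻⁵ × 255 K = 0.021973 eV.
Eᵢ/kT = 0, 1.6065, 3.7000, 3.8684.
Z = Σ e^(−Eᵢ/kT) = e^(−0) + e^(−1.6065) + e^(−3.7000) + e^(−3.8684) = 1.0000 + 0.20059 + 0.024724 + 0.020892 = 1.2462.
P₁ = e^(−E₁/kT) / Z = 0.20059/1.2462 = 0.161.

0.161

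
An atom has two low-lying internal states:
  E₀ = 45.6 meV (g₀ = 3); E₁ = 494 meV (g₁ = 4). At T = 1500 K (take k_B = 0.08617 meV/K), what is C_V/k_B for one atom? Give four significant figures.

0.4607

k_BT = 0.08617 × 1500 K = 129.255 meV.
Eᵢ/kT = 0.352791, 3.82190.
Z = Σ gᵢe^(−Eᵢ/kT) = 3·e^(−0.352791) + 4·e^(−3.82190) = 2.10817 + 0.0875447 = 2.19571.
⟨E⟩ = 63.4782 meV, ⟨E²⟩ = 11726.4 meV².
C_V/k_B = (⟨E²⟩ − ⟨E⟩²)/(kT)² = (11726.4 − 4029.48)/16706.9 = 0.4607.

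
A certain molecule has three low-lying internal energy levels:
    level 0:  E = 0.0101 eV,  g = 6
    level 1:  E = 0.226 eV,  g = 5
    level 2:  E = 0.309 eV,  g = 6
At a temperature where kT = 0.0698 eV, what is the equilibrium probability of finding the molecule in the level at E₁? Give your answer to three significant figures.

Eᵢ/kT = 0.14470, 3.2378, 4.4269.
Z = Σ gᵢe^(−Eᵢ/kT) = 6·e^(−0.14470) + 5·e^(−3.2378) + 6·e^(−4.4269) = 5.1917 + 0.19625 + 0.071709 = 5.4597.
P₁ = g₁ e^(−E₁/kT) / Z = 0.19625/5.4597 = 0.0359.

0.0359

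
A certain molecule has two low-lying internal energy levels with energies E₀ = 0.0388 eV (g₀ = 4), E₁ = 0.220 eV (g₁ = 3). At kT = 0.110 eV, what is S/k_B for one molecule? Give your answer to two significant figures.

1.7

Eᵢ/kT = 0.3527, 2.000.
Z = Σ gᵢe^(−Eᵢ/kT) = 4·e^(−0.3527) + 3·e^(−2.000) = 2.811 + 0.4060 = 3.217.
⟨E⟩ = Σ EᵢPᵢ = 0.06167 eV.
S/k_B = ln Z + ⟨E⟩/kT = ln(3.217) + 0.06167/0.110 = 1.168 + 0.5606 = 1.7.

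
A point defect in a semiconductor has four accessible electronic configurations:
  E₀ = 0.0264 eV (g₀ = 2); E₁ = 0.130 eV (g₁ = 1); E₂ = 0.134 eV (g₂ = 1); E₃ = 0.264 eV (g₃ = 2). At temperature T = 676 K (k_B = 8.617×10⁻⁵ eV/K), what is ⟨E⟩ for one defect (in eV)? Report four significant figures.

0.04441 eV

k_BT = 8.617×10⁻⁵ × 676 K = 0.0582509 eV.
Eᵢ/kT = 0.453212, 2.23173, 2.30039, 4.53212.
Z = Σ gᵢe^(−Eᵢ/kT) = 2·e^(−0.453212) + 1·e^(−2.23173) + 1·e^(−2.30039) + 2·e^(−4.53212) = 1.27117 + 0.107343 + 0.100220 + 0.0215157 = 1.50025.
⟨E⟩ = Σ Eᵢ gᵢe^(−Eᵢ/kT) / Z = (0.0264·1.27117 + 0.130·0.107343 + 0.134·0.100220 + 0.264·0.0215157) / 1.50025 = 0.04441 eV.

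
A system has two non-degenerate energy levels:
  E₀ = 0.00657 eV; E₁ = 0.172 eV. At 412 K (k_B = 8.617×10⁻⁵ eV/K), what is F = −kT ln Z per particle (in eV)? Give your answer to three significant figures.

k_BT = 8.617×10⁻⁵ × 412 K = 0.035502 eV.
Eᵢ/kT = 0.18506, 4.8448.
Z = Σ e^(−Eᵢ/kT) = e^(−0.18506) + e^(−4.8448) = 0.83105 + 0.0078692 = 0.83892.
F = −kT ln Z = −0.035502 × ln(0.83892) = −0.035502 × -0.17564 = 0.00624 eV.

0.00624 eV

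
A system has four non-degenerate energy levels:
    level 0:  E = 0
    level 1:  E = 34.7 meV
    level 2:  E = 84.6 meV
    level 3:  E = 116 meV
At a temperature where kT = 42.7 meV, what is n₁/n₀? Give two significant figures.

n₁/n₀ = exp[−(E₁−E₀)/kT] = exp(−(34.7 meV)/(42.7 meV)) = exp(-0.8126) = 0.44.

0.44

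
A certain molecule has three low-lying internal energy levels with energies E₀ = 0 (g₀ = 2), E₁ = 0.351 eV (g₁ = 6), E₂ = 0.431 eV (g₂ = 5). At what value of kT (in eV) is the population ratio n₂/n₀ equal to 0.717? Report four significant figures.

0.3451 eV

n₂/n₀ = (g₂/g₀) exp[−(E₂−E₀)/kT] = 0.717.
⇒ (E₂−E₀)/kT = ln((5/2)/0.717) = ln(3.48675) = 1.24897.
kT = 0.431 eV / 1.24897 = 0.3451 eV.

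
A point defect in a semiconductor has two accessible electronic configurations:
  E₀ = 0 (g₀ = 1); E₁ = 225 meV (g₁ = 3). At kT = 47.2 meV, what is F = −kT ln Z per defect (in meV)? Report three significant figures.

Eᵢ/kT = 0, 4.7669.
Z = Σ gᵢe^(−Eᵢ/kT) = 1·e^(−0) + 3·e^(−4.7669) = 1.0000 + 0.025520 = 1.0255.
F = −kT ln Z = −47.2 × ln(1.0255) = −47.2 × 0.025180 = -1.19 meV.

-1.19 meV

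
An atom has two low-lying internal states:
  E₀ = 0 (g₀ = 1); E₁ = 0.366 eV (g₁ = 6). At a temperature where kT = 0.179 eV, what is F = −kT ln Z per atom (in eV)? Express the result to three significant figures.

-0.103 eV

Eᵢ/kT = 0, 2.0447.
Z = Σ gᵢe^(−Eᵢ/kT) = 1·e^(−0) + 6·e^(−2.0447) = 1.0000 + 0.77651 = 1.7765.
F = −kT ln Z = −0.179 × ln(1.7765) = −0.179 × 0.57465 = -0.103 eV.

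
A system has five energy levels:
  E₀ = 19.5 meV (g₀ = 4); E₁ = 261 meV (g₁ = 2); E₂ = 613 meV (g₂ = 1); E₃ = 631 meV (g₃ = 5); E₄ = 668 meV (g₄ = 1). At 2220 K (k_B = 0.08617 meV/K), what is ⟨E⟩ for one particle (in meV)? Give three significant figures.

k_BT = 0.08617 × 2220 K = 191.30 meV.
Eᵢ/kT = 0.10193, 1.3643, 3.2044, 3.2985, 3.4919.
Z = Σ gᵢe^(−Eᵢ/kT) = 4·e^(−0.10193) + 2·e^(−1.3643) + 1·e^(−3.2044) + 5·e^(−3.2985) + 1·e^(−3.4919) = 3.6124 + 0.51112 + 0.040583 + 0.18469 + 0.030443 = 4.3792.
⟨E⟩ = Σ Eᵢ gᵢe^(−Eᵢ/kT) / Z = (19.5·3.6124 + 261·0.51112 + 613·0.040583 + 631·0.18469 + 668·0.030443) / 4.3792 = 83.5 meV.

83.5 meV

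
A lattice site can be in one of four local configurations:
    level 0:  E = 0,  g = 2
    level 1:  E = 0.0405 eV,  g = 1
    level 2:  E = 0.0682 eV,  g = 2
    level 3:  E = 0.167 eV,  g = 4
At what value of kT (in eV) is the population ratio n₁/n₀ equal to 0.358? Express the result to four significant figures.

0.1212 eV

n₁/n₀ = (g₁/g₀) exp[−(E₁−E₀)/kT] = 0.358.
⇒ (E₁−E₀)/kT = ln((1/2)/0.358) = ln(1.39665) = 0.334077.
kT = 0.0405 eV / 0.334077 = 0.1212 eV.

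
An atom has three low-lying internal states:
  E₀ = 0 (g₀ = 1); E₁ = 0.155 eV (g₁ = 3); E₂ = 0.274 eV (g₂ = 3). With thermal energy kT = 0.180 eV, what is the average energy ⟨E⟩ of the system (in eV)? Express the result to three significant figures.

Eᵢ/kT = 0, 0.86111, 1.5222.
Z = Σ gᵢe^(−Eᵢ/kT) = 1·e^(−0) + 3·e^(−0.86111) + 3·e^(−1.5222) = 1.0000 + 1.2681 + 0.65469 = 2.9228.
⟨E⟩ = Σ Eᵢ gᵢe^(−Eᵢ/kT) / Z = (0·1.0000 + 0.155·1.2681 + 0.274·0.65469) / 2.9228 = 0.129 eV.

0.129 eV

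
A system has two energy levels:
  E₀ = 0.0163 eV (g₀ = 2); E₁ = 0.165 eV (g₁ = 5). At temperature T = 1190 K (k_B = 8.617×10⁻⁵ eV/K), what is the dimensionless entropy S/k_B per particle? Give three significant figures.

k_BT = 8.617×10⁻⁵ × 1190 K = 0.10254 eV.
Eᵢ/kT = 0.15896, 1.6091.
Z = Σ gᵢe^(−Eᵢ/kT) = 2·e^(−0.15896) + 5·e^(−1.6091) = 1.7061 + 1.0003 = 2.7064.
⟨E⟩ = Σ EᵢPᵢ = 0.071260 eV.
S/k_B = ln Z + ⟨E⟩/kT = ln(2.7064) + 0.071260/0.10254 = 0.99562 + 0.69495 = 1.69.

1.69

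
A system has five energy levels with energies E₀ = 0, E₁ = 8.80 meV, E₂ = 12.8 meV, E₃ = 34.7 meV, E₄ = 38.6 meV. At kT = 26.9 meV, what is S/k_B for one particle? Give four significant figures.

Eᵢ/kT = 0, 0.327138, 0.475836, 1.28996, 1.43494.
Z = Σ e^(−Eᵢ/kT) = e^(−0) + e^(−0.327138) + e^(−0.475836) + e^(−1.28996) + e^(−1.43494) = 1.00000 + 0.720984 + 0.621365 + 0.275282 + 0.238130 = 2.85576.
⟨E⟩ = Σ EᵢPᵢ = 11.5704 meV.
S/k_B = ln Z + ⟨E⟩/kT = ln(2.85576) + 11.5704/26.9 = 1.04934 + 0.430126 = 1.479.

1.479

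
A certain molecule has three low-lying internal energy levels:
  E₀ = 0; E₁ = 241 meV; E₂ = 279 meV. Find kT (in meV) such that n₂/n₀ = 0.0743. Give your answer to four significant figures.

107.3 meV

n₂/n₀ = exp[−(E₂−E₀)/kT] = 0.0743.
⇒ (E₂−E₀)/kT = ln(1/0.0743) = ln(13.4590) = 2.59965.
kT = 279 meV / 2.59965 = 107.3 meV.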